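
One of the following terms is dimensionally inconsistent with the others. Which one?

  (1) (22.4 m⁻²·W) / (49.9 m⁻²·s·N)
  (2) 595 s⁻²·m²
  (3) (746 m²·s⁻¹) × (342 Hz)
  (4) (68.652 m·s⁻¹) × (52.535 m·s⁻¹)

Reduce each to base SI dimensions:
  (1) [kg·s⁻³] / [kg·m⁻¹·s⁻¹] = m·s⁻²
  (2) m²·s⁻²
  (3) [m²·s⁻¹] · [s⁻¹] = m²·s⁻²
  (4) [m·s⁻¹] · [m·s⁻¹] = m²·s⁻²
All reduce to m²·s⁻² except (1), which is m·s⁻².

(1)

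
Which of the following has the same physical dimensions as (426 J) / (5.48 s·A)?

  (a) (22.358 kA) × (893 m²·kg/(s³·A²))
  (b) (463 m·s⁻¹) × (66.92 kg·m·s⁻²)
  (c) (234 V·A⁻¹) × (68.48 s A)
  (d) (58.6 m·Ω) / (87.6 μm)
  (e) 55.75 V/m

(a)

Reference: [kg·m²·s⁻²] / [s·A] = kg·m²·s⁻³·A⁻¹.
Each option:
  (a) [A] · [kg·m²·s⁻³·A⁻²] = kg·m²·s⁻³·A⁻¹  ← same
  (b) [m·s⁻¹] · [kg·m·s⁻²] = kg·m²·s⁻³
  (c) [kg·m²·s⁻³·A⁻²] · [s·A] = kg·m²·s⁻²·A⁻¹
  (d) [kg·m³·s⁻³·A⁻²] / [m] = kg·m²·s⁻³·A⁻²
  (e) V·m⁻¹ = J·C⁻¹·m⁻¹ = kg·m·s⁻³·A⁻¹
Only (a) matches kg·m²·s⁻³·A⁻¹.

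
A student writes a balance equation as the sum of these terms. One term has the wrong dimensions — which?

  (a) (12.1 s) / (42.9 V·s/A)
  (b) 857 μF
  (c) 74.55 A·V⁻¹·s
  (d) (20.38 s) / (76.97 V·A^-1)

(a)

Expand each in SI base units:
  (a) [s] / [kg·m²·s⁻²·A⁻²] = kg⁻¹·m⁻²·s³·A²
  (b) F = C·V⁻¹ = kg⁻¹·m⁻²·s⁴·A²
  (c) A·s·V⁻¹ = A·s·(J·C⁻¹)⁻¹ = kg⁻¹·m⁻²·s⁴·A²
  (d) [s] / [kg·m²·s⁻³·A⁻²] = kg⁻¹·m⁻²·s⁴·A²
All reduce to kg⁻¹·m⁻²·s⁴·A² except (a), which is kg⁻¹·m⁻²·s³·A².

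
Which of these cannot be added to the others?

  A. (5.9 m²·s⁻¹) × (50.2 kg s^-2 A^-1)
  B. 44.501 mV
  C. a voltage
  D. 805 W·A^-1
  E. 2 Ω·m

Expand each in SI base units:
  A. [m²·s⁻¹] · [kg·s⁻²·A⁻¹] = kg·m²·s⁻³·A⁻¹
  B. V = J·C⁻¹ = kg·m²·s⁻³·A⁻¹
  C. [voltage] = kg·m²·s⁻³·A⁻¹
  D. W·A⁻¹ = J·s⁻¹·A⁻¹ = kg·m²·s⁻³·A⁻¹
  E. Ω·m = V·A⁻¹·m = kg·m³·s⁻³·A⁻²
All reduce to kg·m²·s⁻³·A⁻¹ except E., which is kg·m³·s⁻³·A⁻².

E.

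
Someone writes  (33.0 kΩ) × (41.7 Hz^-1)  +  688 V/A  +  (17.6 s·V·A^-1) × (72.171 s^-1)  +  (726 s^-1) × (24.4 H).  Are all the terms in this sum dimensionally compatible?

No

Expand each in SI base units:
  (33.0 kΩ) × (41.7 Hz^-1):  [kg·m²·s⁻³·A⁻²] · [s] = kg·m²·s⁻²·A⁻²
  688 V/A:  V·A⁻¹ = J·C⁻¹·A⁻¹ = kg·m²·s⁻³·A⁻²
  (17.6 s·V·A^-1) × (72.171 s^-1):  [kg·m²·s⁻²·A⁻²] · [s⁻¹] = kg·m²·s⁻³·A⁻²
  (726 s^-1) × (24.4 H):  [s⁻¹] · [kg·m²·s⁻²·A⁻²] = kg·m²·s⁻³·A⁻²
The terms do not share a single dimension (kg·m²·s⁻²·A⁻² vs kg·m²·s⁻³·A⁻²).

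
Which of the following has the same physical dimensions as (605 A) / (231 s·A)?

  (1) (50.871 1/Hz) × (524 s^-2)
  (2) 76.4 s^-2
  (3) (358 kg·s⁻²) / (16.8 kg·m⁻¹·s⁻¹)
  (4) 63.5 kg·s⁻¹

Reference: [A] / [s·A] = s⁻¹.
Each option:
  (1) [s] · [s⁻²] = s⁻¹  ← same
  (2) s⁻²
  (3) [kg·s⁻²] / [kg·m⁻¹·s⁻¹] = m·s⁻¹
  (4) kg·s⁻¹
Only (1) matches s⁻¹.

(1)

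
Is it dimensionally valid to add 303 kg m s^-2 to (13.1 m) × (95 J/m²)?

Dimensions:
  303 kg m s^-2:  kg·m·s⁻²
  (13.1 m) × (95 J/m²):  [m] · [kg·s⁻²] = kg·m·s⁻²
Both are kg·m·s⁻², so they have the same dimensions and can be added.

Yes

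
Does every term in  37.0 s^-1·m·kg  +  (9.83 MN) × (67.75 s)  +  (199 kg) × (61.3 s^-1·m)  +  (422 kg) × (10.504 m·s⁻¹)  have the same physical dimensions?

Work out the base dimensions of each:
  37.0 s^-1·m·kg:  kg·m·s⁻¹
  (9.83 MN) × (67.75 s):  [kg·m·s⁻²] · [s] = kg·m·s⁻¹
  (199 kg) × (61.3 s^-1·m):  [kg] · [m·s⁻¹] = kg·m·s⁻¹
  (422 kg) × (10.504 m·s⁻¹):  [kg] · [m·s⁻¹] = kg·m·s⁻¹
Every term reduces to kg·m·s⁻¹.

Yes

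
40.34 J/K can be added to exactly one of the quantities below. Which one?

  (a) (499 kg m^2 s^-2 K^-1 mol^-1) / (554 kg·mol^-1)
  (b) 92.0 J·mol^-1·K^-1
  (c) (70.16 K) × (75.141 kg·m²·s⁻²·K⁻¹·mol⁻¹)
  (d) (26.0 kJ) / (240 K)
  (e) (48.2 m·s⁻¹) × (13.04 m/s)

Reference: J·K⁻¹ = N·m·K⁻¹ = kg·m²·s⁻²·K⁻¹.
Each option:
  (a) [kg·m²·s⁻²·K⁻¹·mol⁻¹] / [kg·mol⁻¹] = m²·s⁻²·K⁻¹
  (b) J·mol⁻¹·K⁻¹ = N·m·mol⁻¹·K⁻¹ = kg·m²·s⁻²·K⁻¹·mol⁻¹
  (c) [K] · [kg·m²·s⁻²·K⁻¹·mol⁻¹] = kg·m²·s⁻²·mol⁻¹
  (d) [kg·m²·s⁻²] / [K] = kg·m²·s⁻²·K⁻¹  ← same
  (e) [m·s⁻¹] · [m·s⁻¹] = m²·s⁻²
Only (d) matches kg·m²·s⁻²·K⁻¹.

(d)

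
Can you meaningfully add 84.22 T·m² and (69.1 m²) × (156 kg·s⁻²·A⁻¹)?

Yes

Expand each in SI base units:
  84.22 T·m²:  T·m² = Wb·m⁻²·m² = kg·m²·s⁻²·A⁻¹
  (69.1 m²) × (156 kg·s⁻²·A⁻¹):  [m²] · [kg·s⁻²·A⁻¹] = kg·m²·s⁻²·A⁻¹
Both are kg·m²·s⁻²·A⁻¹, so they have the same dimensions and can be added.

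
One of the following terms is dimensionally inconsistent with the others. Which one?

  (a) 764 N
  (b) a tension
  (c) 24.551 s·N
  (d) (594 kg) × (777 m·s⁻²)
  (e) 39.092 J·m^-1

In SI base units:
  (a) N = kg·m·s⁻²
  (b) [tension] = kg·m·s⁻²
  (c) N·s = kg·m·s⁻²·s = kg·m·s⁻¹
  (d) [kg] · [m·s⁻²] = kg·m·s⁻²
  (e) J·m⁻¹ = N·m·m⁻¹ = kg·m·s⁻²
All reduce to kg·m·s⁻² except (c), which is kg·m·s⁻¹.

(c)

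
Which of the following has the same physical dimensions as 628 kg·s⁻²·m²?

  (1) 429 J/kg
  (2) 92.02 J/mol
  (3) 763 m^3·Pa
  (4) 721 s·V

(3)

Reference: kg·m²·s⁻².
Each option:
  (1) J·kg⁻¹ = N·m·kg⁻¹ = m²·s⁻²
  (2) J·mol⁻¹ = N·m·mol⁻¹ = kg·m²·s⁻²·mol⁻¹
  (3) Pa·m³ = N·m⁻²·m³ = kg·m²·s⁻²  ← same
  (4) V·s = J·C⁻¹·s = kg·m²·s⁻²·A⁻¹
Only (3) matches kg·m²·s⁻².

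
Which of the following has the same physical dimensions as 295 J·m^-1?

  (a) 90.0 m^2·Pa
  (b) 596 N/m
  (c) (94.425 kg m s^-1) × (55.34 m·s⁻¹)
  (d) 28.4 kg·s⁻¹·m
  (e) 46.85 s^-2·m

(a)

Reference: J·m⁻¹ = N·m·m⁻¹ = kg·m·s⁻².
Each option:
  (a) Pa·m² = N·m⁻²·m² = kg·m·s⁻²  ← same
  (b) N·m⁻¹ = kg·m·s⁻²·m⁻¹ = kg·s⁻²
  (c) [kg·m·s⁻¹] · [m·s⁻¹] = kg·m²·s⁻²
  (d) kg·m·s⁻¹
  (e) m·s⁻²
Only (a) matches kg·m·s⁻².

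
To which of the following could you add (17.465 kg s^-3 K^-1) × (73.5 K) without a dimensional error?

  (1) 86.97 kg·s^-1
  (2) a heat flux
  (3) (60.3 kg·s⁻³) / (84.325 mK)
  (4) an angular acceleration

Reference: [kg·s⁻³·K⁻¹] · [K] = kg·s⁻³.
Each option:
  (1) kg·s⁻¹
  (2) [heat flux] = kg·s⁻³  ← same
  (3) [kg·s⁻³] / [K] = kg·s⁻³·K⁻¹
  (4) [angular acceleration] = s⁻²
Only (2) matches kg·s⁻³.

(2)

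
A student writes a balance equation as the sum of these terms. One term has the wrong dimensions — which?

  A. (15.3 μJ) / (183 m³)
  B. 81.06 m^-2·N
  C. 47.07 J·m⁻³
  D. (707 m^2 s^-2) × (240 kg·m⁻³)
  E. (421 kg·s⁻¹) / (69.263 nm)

Reduce each to base SI dimensions:
  A. [kg·m²·s⁻²] / [m³] = kg·m⁻¹·s⁻²
  B. N·m⁻² = kg·m·s⁻²·m⁻² = kg·m⁻¹·s⁻²
  C. J·m⁻³ = N·m·m⁻³ = kg·m⁻¹·s⁻²
  D. [m²·s⁻²] · [kg·m⁻³] = kg·m⁻¹·s⁻²
  E. [kg·s⁻¹] / [m] = kg·m⁻¹·s⁻¹
All reduce to kg·m⁻¹·s⁻² except E., which is kg·m⁻¹·s⁻¹.

E.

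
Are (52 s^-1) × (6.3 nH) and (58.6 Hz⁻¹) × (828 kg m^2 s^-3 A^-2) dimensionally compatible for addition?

In SI base units:
  (52 s^-1) × (6.3 nH):  [s⁻¹] · [kg·m²·s⁻²·A⁻²] = kg·m²·s⁻³·A⁻²
  (58.6 Hz⁻¹) × (828 kg m^2 s^-3 A^-2):  [s] · [kg·m²·s⁻³·A⁻²] = kg·m²·s⁻²·A⁻²
kg·m²·s⁻³·A⁻² ≠ kg·m²·s⁻²·A⁻², so they cannot be added.

No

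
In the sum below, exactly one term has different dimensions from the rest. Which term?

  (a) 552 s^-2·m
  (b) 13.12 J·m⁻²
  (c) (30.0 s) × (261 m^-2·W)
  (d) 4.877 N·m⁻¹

In SI base units:
  (a) m·s⁻²
  (b) J·m⁻² = N·m·m⁻² = kg·s⁻²
  (c) [s] · [kg·s⁻³] = kg·s⁻²
  (d) N·m⁻¹ = kg·m·s⁻²·m⁻¹ = kg·s⁻²
All reduce to kg·s⁻² except (a), which is m·s⁻².

(a)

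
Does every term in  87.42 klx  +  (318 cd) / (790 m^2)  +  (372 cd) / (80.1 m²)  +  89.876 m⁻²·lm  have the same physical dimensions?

Yes

Reduce each to base SI dimensions:
  87.42 klx:  lx = lm·m⁻² = m⁻²·cd
  (318 cd) / (790 m^2):  [cd] / [m²] = m⁻²·cd
  (372 cd) / (80.1 m²):  [cd] / [m²] = m⁻²·cd
  89.876 m⁻²·lm:  lm·m⁻² = cd·m⁻² = m⁻²·cd
Every term reduces to m⁻²·cd.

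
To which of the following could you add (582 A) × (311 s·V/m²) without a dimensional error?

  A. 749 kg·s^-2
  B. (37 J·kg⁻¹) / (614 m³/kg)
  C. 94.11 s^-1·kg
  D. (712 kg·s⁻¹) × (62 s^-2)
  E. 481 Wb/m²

Reference: [A] · [kg·s⁻²·A⁻¹] = kg·s⁻².
Each option:
  A. kg·s⁻²  ← same
  B. [m²·s⁻²] / [kg⁻¹·m³] = kg·m⁻¹·s⁻²
  C. kg·s⁻¹
  D. [kg·s⁻¹] · [s⁻²] = kg·s⁻³
  E. Wb·m⁻² = V·s·m⁻² = kg·s⁻²·A⁻¹
Only A. matches kg·s⁻².

A.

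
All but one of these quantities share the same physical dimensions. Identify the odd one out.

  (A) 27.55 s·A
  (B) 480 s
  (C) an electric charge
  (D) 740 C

(B)

Reduce each to base SI dimensions:
  (A) A·s = s·A
  (B) s
  (C) [electric charge] = s·A
  (D) C = s·A
All reduce to s·A except (B), which is s.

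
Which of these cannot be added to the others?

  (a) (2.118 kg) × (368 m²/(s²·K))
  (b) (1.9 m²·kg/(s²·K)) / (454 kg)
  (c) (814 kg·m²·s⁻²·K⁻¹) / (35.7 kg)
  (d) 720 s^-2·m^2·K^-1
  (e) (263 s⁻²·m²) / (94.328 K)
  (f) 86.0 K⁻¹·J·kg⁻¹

(a)

Work out the base dimensions of each:
  (a) [kg] · [m²·s⁻²·K⁻¹] = kg·m²·s⁻²·K⁻¹
  (b) [kg·m²·s⁻²·K⁻¹] / [kg] = m²·s⁻²·K⁻¹
  (c) [kg·m²·s⁻²·K⁻¹] / [kg] = m²·s⁻²·K⁻¹
  (d) m²·s⁻²·K⁻¹
  (e) [m²·s⁻²] / [K] = m²·s⁻²·K⁻¹
  (f) J·kg⁻¹·K⁻¹ = N·m·kg⁻¹·K⁻¹ = m²·s⁻²·K⁻¹
All reduce to m²·s⁻²·K⁻¹ except (a), which is kg·m²·s⁻²·K⁻¹.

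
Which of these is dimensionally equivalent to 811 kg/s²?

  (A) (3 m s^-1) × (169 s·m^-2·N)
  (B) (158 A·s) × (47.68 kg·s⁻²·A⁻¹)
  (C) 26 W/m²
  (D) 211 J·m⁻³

Reference: kg·s⁻².
Each option:
  (A) [m·s⁻¹] · [kg·m⁻¹·s⁻¹] = kg·s⁻²  ← same
  (B) [s·A] · [kg·s⁻²·A⁻¹] = kg·s⁻¹
  (C) W·m⁻² = J·s⁻¹·m⁻² = kg·s⁻³
  (D) J·m⁻³ = N·m·m⁻³ = kg·m⁻¹·s⁻²
Only (A) matches kg·s⁻².

(A)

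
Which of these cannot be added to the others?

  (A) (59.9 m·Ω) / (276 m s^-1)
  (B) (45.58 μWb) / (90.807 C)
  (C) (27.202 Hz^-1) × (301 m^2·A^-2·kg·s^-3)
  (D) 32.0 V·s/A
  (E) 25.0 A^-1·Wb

Reduce each to base SI dimensions:
  (A) [kg·m³·s⁻³·A⁻²] / [m·s⁻¹] = kg·m²·s⁻²·A⁻²
  (B) [kg·m²·s⁻²·A⁻¹] / [s·A] = kg·m²·s⁻³·A⁻²
  (C) [s] · [kg·m²·s⁻³·A⁻²] = kg·m²·s⁻²·A⁻²
  (D) V·s·A⁻¹ = J·C⁻¹·s·A⁻¹ = kg·m²·s⁻²·A⁻²
  (E) Wb·A⁻¹ = V·s·A⁻¹ = kg·m²·s⁻²·A⁻²
All reduce to kg·m²·s⁻²·A⁻² except (B), which is kg·m²·s⁻³·A⁻².

(B)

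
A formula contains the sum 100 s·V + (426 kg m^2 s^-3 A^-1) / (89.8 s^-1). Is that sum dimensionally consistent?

Yes

Work out the base dimensions of each:
  100 s·V:  V·s = J·C⁻¹·s = kg·m²·s⁻²·A⁻¹
  (426 kg m^2 s^-3 A^-1) / (89.8 s^-1):  [kg·m²·s⁻³·A⁻¹] / [s⁻¹] = kg·m²·s⁻²·A⁻¹
Both are kg·m²·s⁻²·A⁻¹, so they have the same dimensions and can be added.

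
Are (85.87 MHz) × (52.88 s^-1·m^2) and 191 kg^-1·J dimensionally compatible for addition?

Yes

In SI base units:
  (85.87 MHz) × (52.88 s^-1·m^2):  [s⁻¹] · [m²·s⁻¹] = m²·s⁻²
  191 kg^-1·J:  J·kg⁻¹ = N·m·kg⁻¹ = m²·s⁻²
Both are m²·s⁻², so they have the same dimensions and can be added.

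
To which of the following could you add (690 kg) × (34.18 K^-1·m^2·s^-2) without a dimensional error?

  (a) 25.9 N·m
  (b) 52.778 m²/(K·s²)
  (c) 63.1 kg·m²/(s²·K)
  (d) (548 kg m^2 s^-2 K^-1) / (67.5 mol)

Reference: [kg] · [m²·s⁻²·K⁻¹] = kg·m²·s⁻²·K⁻¹.
Each option:
  (a) N·m = kg·m·s⁻²·m = kg·m²·s⁻²
  (b) m²·s⁻²·K⁻¹
  (c) kg·m²·s⁻²·K⁻¹  ← same
  (d) [kg·m²·s⁻²·K⁻¹] / [mol] = kg·m²·s⁻²·K⁻¹·mol⁻¹
Only (c) matches kg·m²·s⁻²·K⁻¹.

(c)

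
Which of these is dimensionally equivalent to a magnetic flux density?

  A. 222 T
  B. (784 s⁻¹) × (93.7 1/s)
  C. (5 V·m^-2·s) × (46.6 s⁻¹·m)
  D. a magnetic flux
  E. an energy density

A.

Reference: [magnetic flux density] = kg·s⁻²·A⁻¹.
Each option:
  A. T = Wb·m⁻² = kg·s⁻²·A⁻¹  ← same
  B. [s⁻¹] · [s⁻¹] = s⁻²
  C. [kg·s⁻²·A⁻¹] · [m·s⁻¹] = kg·m·s⁻³·A⁻¹
  D. [magnetic flux] = kg·m²·s⁻²·A⁻¹
  E. [energy density] = kg·m⁻¹·s⁻²
Only A. matches kg·s⁻²·A⁻¹.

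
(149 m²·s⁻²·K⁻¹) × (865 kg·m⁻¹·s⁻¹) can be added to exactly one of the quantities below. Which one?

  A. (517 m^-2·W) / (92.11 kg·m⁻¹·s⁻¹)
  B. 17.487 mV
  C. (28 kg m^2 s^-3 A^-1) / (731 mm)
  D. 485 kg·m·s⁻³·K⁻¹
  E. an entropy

Reference: [m²·s⁻²·K⁻¹] · [kg·m⁻¹·s⁻¹] = kg·m·s⁻³·K⁻¹.
Each option:
  A. [kg·s⁻³] / [kg·m⁻¹·s⁻¹] = m·s⁻²
  B. V = J·C⁻¹ = kg·m²·s⁻³·A⁻¹
  C. [kg·m²·s⁻³·A⁻¹] / [m] = kg·m·s⁻³·A⁻¹
  D. kg·m·s⁻³·K⁻¹  ← same
  E. [entropy] = kg·m²·s⁻²·K⁻¹
Only D. matches kg·m·s⁻³·K⁻¹.

D.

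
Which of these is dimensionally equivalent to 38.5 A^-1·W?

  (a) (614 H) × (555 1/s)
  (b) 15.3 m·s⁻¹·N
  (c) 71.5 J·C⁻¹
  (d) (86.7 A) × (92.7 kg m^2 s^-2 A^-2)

(c)

Reference: W·A⁻¹ = J·s⁻¹·A⁻¹ = kg·m²·s⁻³·A⁻¹.
Each option:
  (a) [kg·m²·s⁻²·A⁻²] · [s⁻¹] = kg·m²·s⁻³·A⁻²
  (b) N·m·s⁻¹ = kg·m·s⁻²·m·s⁻¹ = kg·m²·s⁻³
  (c) J·C⁻¹ = N·m·(s·A)⁻¹ = kg·m²·s⁻³·A⁻¹  ← same
  (d) [A] · [kg·m²·s⁻²·A⁻²] = kg·m²·s⁻²·A⁻¹
Only (c) matches kg·m²·s⁻³·A⁻¹.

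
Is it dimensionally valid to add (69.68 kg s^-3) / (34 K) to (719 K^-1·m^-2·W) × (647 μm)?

Dimensions:
  (69.68 kg s^-3) / (34 K):  [kg·s⁻³] / [K] = kg·s⁻³·K⁻¹
  (719 K^-1·m^-2·W) × (647 μm):  [kg·s⁻³·K⁻¹] · [m] = kg·m·s⁻³·K⁻¹
kg·s⁻³·K⁻¹ ≠ kg·m·s⁻³·K⁻¹, so they cannot be added.

No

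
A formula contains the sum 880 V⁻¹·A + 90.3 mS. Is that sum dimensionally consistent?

Yes

Expand each in SI base units:
  880 V⁻¹·A:  A·V⁻¹ = A·(J·C⁻¹)⁻¹ = kg⁻¹·m⁻²·s³·A²
  90.3 mS:  S = Ω⁻¹ = kg⁻¹·m⁻²·s³·A²
Both are kg⁻¹·m⁻²·s³·A², so they have the same dimensions and can be added.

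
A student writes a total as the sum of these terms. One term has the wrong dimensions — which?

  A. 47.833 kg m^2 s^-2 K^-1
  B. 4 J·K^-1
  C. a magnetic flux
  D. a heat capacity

Work out the base dimensions of each:
  A. kg·m²·s⁻²·K⁻¹
  B. J·K⁻¹ = N·m·K⁻¹ = kg·m²·s⁻²·K⁻¹
  C. [magnetic flux] = kg·m²·s⁻²·A⁻¹
  D. [heat capacity] = kg·m²·s⁻²·K⁻¹
All reduce to kg·m²·s⁻²·K⁻¹ except C., which is kg·m²·s⁻²·A⁻¹.

C.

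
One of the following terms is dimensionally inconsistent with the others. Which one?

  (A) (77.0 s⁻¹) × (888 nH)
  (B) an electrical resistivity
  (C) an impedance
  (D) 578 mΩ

(B)

Reduce each to base SI dimensions:
  (A) [s⁻¹] · [kg·m²·s⁻²·A⁻²] = kg·m²·s⁻³·A⁻²
  (B) [electrical resistivity] = kg·m³·s⁻³·A⁻²
  (C) [impedance] = kg·m²·s⁻³·A⁻²
  (D) Ω = V·A⁻¹ = kg·m²·s⁻³·A⁻²
All reduce to kg·m²·s⁻³·A⁻² except (B), which is kg·m³·s⁻³·A⁻².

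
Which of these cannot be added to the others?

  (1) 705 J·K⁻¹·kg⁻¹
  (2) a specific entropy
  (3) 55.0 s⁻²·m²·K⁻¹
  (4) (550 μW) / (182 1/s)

(4)

Expand each in SI base units:
  (1) J·kg⁻¹·K⁻¹ = N·m·kg⁻¹·K⁻¹ = m²·s⁻²·K⁻¹
  (2) [specific entropy] = m²·s⁻²·K⁻¹
  (3) m²·s⁻²·K⁻¹
  (4) [kg·m²·s⁻³] / [s⁻¹] = kg·m²·s⁻²
All reduce to m²·s⁻²·K⁻¹ except (4), which is kg·m²·s⁻².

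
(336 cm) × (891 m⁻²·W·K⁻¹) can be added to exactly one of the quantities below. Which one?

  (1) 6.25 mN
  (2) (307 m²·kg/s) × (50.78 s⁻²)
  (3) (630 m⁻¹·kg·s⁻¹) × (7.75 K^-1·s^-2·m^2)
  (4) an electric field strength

(3)

Reference: [m] · [kg·s⁻³·K⁻¹] = kg·m·s⁻³·K⁻¹.
Each option:
  (1) N = kg·m·s⁻²
  (2) [kg·m²·s⁻¹] · [s⁻²] = kg·m²·s⁻³
  (3) [kg·m⁻¹·s⁻¹] · [m²·s⁻²·K⁻¹] = kg·m·s⁻³·K⁻¹  ← same
  (4) [electric field strength] = kg·m·s⁻³·A⁻¹
Only (3) matches kg·m·s⁻³·K⁻¹.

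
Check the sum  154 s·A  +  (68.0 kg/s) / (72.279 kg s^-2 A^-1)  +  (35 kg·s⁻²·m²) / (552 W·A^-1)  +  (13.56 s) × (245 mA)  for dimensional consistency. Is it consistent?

Reduce each to base SI dimensions:
  154 s·A:  A·s = s·A
  (68.0 kg/s) / (72.279 kg s^-2 A^-1):  [kg·s⁻¹] / [kg·s⁻²·A⁻¹] = s·A
  (35 kg·s⁻²·m²) / (552 W·A^-1):  [kg·m²·s⁻²] / [kg·m²·s⁻³·A⁻¹] = s·A
  (13.56 s) × (245 mA):  [s] · [A] = s·A
Every term reduces to s·A.

Yes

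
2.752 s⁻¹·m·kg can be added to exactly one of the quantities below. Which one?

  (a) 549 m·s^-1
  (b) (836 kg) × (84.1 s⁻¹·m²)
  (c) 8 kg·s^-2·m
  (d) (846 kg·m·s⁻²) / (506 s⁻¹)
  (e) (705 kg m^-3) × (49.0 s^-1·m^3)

Reference: kg·m·s⁻¹.
Each option:
  (a) m·s⁻¹
  (b) [kg] · [m²·s⁻¹] = kg·m²·s⁻¹
  (c) kg·m·s⁻²
  (d) [kg·m·s⁻²] / [s⁻¹] = kg·m·s⁻¹  ← same
  (e) [kg·m⁻³] · [m³·s⁻¹] = kg·s⁻¹
Only (d) matches kg·m·s⁻¹.

(d)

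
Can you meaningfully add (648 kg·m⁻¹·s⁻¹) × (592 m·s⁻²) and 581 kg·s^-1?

In SI base units:
  (648 kg·m⁻¹·s⁻¹) × (592 m·s⁻²):  [kg·m⁻¹·s⁻¹] · [m·s⁻²] = kg·s⁻³
  581 kg·s^-1:  kg·s⁻¹
kg·s⁻³ ≠ kg·s⁻¹, so they cannot be added.

No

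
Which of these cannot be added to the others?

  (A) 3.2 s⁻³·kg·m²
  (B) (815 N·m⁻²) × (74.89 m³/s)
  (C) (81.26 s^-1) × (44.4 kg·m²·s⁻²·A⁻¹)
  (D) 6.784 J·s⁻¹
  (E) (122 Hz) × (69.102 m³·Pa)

(C)

Expand each in SI base units:
  (A) kg·m²·s⁻³
  (B) [kg·m⁻¹·s⁻²] · [m³·s⁻¹] = kg·m²·s⁻³
  (C) [s⁻¹] · [kg·m²·s⁻²·A⁻¹] = kg·m²·s⁻³·A⁻¹
  (D) J·s⁻¹ = N·m·s⁻¹ = kg·m²·s⁻³
  (E) [s⁻¹] · [kg·m²·s⁻²] = kg·m²·s⁻³
All reduce to kg·m²·s⁻³ except (C), which is kg·m²·s⁻³·A⁻¹.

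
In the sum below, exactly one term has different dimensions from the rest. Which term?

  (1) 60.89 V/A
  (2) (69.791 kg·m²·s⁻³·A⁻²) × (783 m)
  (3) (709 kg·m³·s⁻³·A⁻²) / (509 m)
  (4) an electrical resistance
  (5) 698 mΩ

(2)

Work out the base dimensions of each:
  (1) V·A⁻¹ = J·C⁻¹·A⁻¹ = kg·m²·s⁻³·A⁻²
  (2) [kg·m²·s⁻³·A⁻²] · [m] = kg·m³·s⁻³·A⁻²
  (3) [kg·m³·s⁻³·A⁻²] / [m] = kg·m²·s⁻³·A⁻²
  (4) [electrical resistance] = kg·m²·s⁻³·A⁻²
  (5) Ω = V·A⁻¹ = kg·m²·s⁻³·A⁻²
All reduce to kg·m²·s⁻³·A⁻² except (2), which is kg·m³·s⁻³·A⁻².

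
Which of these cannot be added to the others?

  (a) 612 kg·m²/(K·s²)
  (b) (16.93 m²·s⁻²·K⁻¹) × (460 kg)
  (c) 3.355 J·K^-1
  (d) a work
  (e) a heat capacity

Reduce each to base SI dimensions:
  (a) kg·m²·s⁻²·K⁻¹
  (b) [m²·s⁻²·K⁻¹] · [kg] = kg·m²·s⁻²·K⁻¹
  (c) J·K⁻¹ = N·m·K⁻¹ = kg·m²·s⁻²·K⁻¹
  (d) [work] = kg·m²·s⁻²
  (e) [heat capacity] = kg·m²·s⁻²·K⁻¹
All reduce to kg·m²·s⁻²·K⁻¹ except (d), which is kg·m²·s⁻².

(d)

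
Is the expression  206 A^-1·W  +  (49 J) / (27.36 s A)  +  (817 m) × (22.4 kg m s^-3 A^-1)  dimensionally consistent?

Yes

In SI base units:
  206 A^-1·W:  W·A⁻¹ = J·s⁻¹·A⁻¹ = kg·m²·s⁻³·A⁻¹
  (49 J) / (27.36 s A):  [kg·m²·s⁻²] / [s·A] = kg·m²·s⁻³·A⁻¹
  (817 m) × (22.4 kg m s^-3 A^-1):  [m] · [kg·m·s⁻³·A⁻¹] = kg·m²·s⁻³·A⁻¹
Every term reduces to kg·m²·s⁻³·A⁻¹.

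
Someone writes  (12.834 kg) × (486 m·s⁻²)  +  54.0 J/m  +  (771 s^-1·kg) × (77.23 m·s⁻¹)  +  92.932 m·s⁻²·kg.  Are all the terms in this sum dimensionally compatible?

Yes

Expand each in SI base units:
  (12.834 kg) × (486 m·s⁻²):  [kg] · [m·s⁻²] = kg·m·s⁻²
  54.0 J/m:  J·m⁻¹ = N·m·m⁻¹ = kg·m·s⁻²
  (771 s^-1·kg) × (77.23 m·s⁻¹):  [kg·s⁻¹] · [m·s⁻¹] = kg·m·s⁻²
  92.932 m·s⁻²·kg:  kg·m·s⁻²
Every term reduces to kg·m·s⁻².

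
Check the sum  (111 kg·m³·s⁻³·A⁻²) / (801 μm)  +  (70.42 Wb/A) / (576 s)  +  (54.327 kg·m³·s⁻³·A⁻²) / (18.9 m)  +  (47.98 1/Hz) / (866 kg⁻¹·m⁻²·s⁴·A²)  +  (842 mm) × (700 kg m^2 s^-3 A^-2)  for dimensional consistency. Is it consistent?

In SI base units:
  (111 kg·m³·s⁻³·A⁻²) / (801 μm):  [kg·m³·s⁻³·A⁻²] / [m] = kg·m²·s⁻³·A⁻²
  (70.42 Wb/A) / (576 s):  [kg·m²·s⁻²·A⁻²] / [s] = kg·m²·s⁻³·A⁻²
  (54.327 kg·m³·s⁻³·A⁻²) / (18.9 m):  [kg·m³·s⁻³·A⁻²] / [m] = kg·m²·s⁻³·A⁻²
  (47.98 1/Hz) / (866 kg⁻¹·m⁻²·s⁴·A²):  [s] / [kg⁻¹·m⁻²·s⁴·A²] = kg·m²·s⁻³·A⁻²
  (842 mm) × (700 kg m^2 s^-3 A^-2):  [m] · [kg·m²·s⁻³·A⁻²] = kg·m³·s⁻³·A⁻²
The terms do not share a single dimension (kg·m²·s⁻³·A⁻² vs kg·m³·s⁻³·A⁻²).

No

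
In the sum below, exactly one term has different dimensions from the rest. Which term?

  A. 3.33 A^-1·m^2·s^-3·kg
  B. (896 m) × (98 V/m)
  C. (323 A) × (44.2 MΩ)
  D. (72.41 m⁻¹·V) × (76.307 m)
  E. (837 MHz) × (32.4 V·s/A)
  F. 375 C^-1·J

E.

Expand each in SI base units:
  A. kg·m²·s⁻³·A⁻¹
  B. [m] · [kg·m·s⁻³·A⁻¹] = kg·m²·s⁻³·A⁻¹
  C. [A] · [kg·m²·s⁻³·A⁻²] = kg·m²·s⁻³·A⁻¹
  D. [kg·m·s⁻³·A⁻¹] · [m] = kg·m²·s⁻³·A⁻¹
  E. [s⁻¹] · [kg·m²·s⁻²·A⁻²] = kg·m²·s⁻³·A⁻²
  F. J·C⁻¹ = N·m·(s·A)⁻¹ = kg·m²·s⁻³·A⁻¹
All reduce to kg·m²·s⁻³·A⁻¹ except E., which is kg·m²·s⁻³·A⁻².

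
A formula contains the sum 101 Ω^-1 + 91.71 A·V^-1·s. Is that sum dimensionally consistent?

No

In SI base units:
  101 Ω^-1:  Ω⁻¹ = (V·A⁻¹)⁻¹ = kg⁻¹·m⁻²·s³·A²
  91.71 A·V^-1·s:  A·s·V⁻¹ = A·s·(J·C⁻¹)⁻¹ = kg⁻¹·m⁻²·s⁴·A²
kg⁻¹·m⁻²·s³·A² ≠ kg⁻¹·m⁻²·s⁴·A², so they cannot be added.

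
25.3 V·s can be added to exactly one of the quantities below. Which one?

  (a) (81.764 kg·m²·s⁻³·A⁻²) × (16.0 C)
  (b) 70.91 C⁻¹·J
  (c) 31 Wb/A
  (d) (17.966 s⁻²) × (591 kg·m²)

Reference: V·s = J·C⁻¹·s = kg·m²·s⁻²·A⁻¹.
Each option:
  (a) [kg·m²·s⁻³·A⁻²] · [s·A] = kg·m²·s⁻²·A⁻¹  ← same
  (b) J·C⁻¹ = N·m·(s·A)⁻¹ = kg·m²·s⁻³·A⁻¹
  (c) Wb·A⁻¹ = V·s·A⁻¹ = kg·m²·s⁻²·A⁻²
  (d) [s⁻²] · [kg·m²] = kg·m²·s⁻²
Only (a) matches kg·m²·s⁻²·A⁻¹.

(a)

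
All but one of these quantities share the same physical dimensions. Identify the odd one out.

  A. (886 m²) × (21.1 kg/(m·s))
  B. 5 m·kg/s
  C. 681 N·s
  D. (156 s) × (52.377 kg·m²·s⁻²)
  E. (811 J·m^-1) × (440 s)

In SI base units:
  A. [m²] · [kg·m⁻¹·s⁻¹] = kg·m·s⁻¹
  B. kg·m·s⁻¹
  C. N·s = kg·m·s⁻²·s = kg·m·s⁻¹
  D. [s] · [kg·m²·s⁻²] = kg·m²·s⁻¹
  E. [kg·m·s⁻²] · [s] = kg·m·s⁻¹
All reduce to kg·m·s⁻¹ except D., which is kg·m²·s⁻¹.

D.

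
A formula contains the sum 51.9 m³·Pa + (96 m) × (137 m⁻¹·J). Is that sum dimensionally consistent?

Yes

Dimensions:
  51.9 m³·Pa:  Pa·m³ = N·m⁻²·m³ = kg·m²·s⁻²
  (96 m) × (137 m⁻¹·J):  [m] · [kg·m·s⁻²] = kg·m²·s⁻²
Both are kg·m²·s⁻², so they have the same dimensions and can be added.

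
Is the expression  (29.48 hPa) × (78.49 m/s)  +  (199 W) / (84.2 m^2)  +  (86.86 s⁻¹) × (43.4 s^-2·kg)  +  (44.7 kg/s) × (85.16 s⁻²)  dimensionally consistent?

Yes

Dimensions:
  (29.48 hPa) × (78.49 m/s):  [kg·m⁻¹·s⁻²] · [m·s⁻¹] = kg·s⁻³
  (199 W) / (84.2 m^2):  [kg·m²·s⁻³] / [m²] = kg·s⁻³
  (86.86 s⁻¹) × (43.4 s^-2·kg):  [s⁻¹] · [kg·s⁻²] = kg·s⁻³
  (44.7 kg/s) × (85.16 s⁻²):  [kg·s⁻¹] · [s⁻²] = kg·s⁻³
Every term reduces to kg·s⁻³.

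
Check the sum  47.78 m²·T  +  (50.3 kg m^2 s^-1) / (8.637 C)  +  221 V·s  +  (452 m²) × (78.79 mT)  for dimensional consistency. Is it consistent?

Work out the base dimensions of each:
  47.78 m²·T:  T·m² = Wb·m⁻²·m² = kg·m²·s⁻²·A⁻¹
  (50.3 kg m^2 s^-1) / (8.637 C):  [kg·m²·s⁻¹] / [s·A] = kg·m²·s⁻²·A⁻¹
  221 V·s:  V·s = J·C⁻¹·s = kg·m²·s⁻²·A⁻¹
  (452 m²) × (78.79 mT):  [m²] · [kg·s⁻²·A⁻¹] = kg·m²·s⁻²·A⁻¹
Every term reduces to kg·m²·s⁻²·A⁻¹.

Yes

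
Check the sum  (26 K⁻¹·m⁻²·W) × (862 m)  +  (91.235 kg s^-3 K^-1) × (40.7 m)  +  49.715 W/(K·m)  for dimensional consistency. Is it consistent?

Reduce each to base SI dimensions:
  (26 K⁻¹·m⁻²·W) × (862 m):  [kg·s⁻³·K⁻¹] · [m] = kg·m·s⁻³·K⁻¹
  (91.235 kg s^-3 K^-1) × (40.7 m):  [kg·s⁻³·K⁻¹] · [m] = kg·m·s⁻³·K⁻¹
  49.715 W/(K·m):  W·m⁻¹·K⁻¹ = J·s⁻¹·m⁻¹·K⁻¹ = kg·m·s⁻³·K⁻¹
Every term reduces to kg·m·s⁻³·K⁻¹.

Yes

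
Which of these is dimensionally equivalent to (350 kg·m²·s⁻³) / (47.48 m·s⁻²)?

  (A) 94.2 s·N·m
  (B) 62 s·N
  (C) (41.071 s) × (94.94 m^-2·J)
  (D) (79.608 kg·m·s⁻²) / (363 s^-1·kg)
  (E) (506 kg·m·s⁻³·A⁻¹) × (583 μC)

Reference: [kg·m²·s⁻³] / [m·s⁻²] = kg·m·s⁻¹.
Each option:
  (A) N·m·s = kg·m·s⁻²·m·s = kg·m²·s⁻¹
  (B) N·s = kg·m·s⁻²·s = kg·m·s⁻¹  ← same
  (C) [s] · [kg·s⁻²] = kg·s⁻¹
  (D) [kg·m·s⁻²] / [kg·s⁻¹] = m·s⁻¹
  (E) [kg·m·s⁻³·A⁻¹] · [s·A] = kg·m·s⁻²
Only (B) matches kg·m·s⁻¹.

(B)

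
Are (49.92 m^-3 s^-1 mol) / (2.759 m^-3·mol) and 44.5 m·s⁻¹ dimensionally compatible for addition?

No

Reduce each to base SI dimensions:
  (49.92 m^-3 s^-1 mol) / (2.759 m^-3·mol):  [m⁻³·s⁻¹·mol] / [m⁻³·mol] = s⁻¹
  44.5 m·s⁻¹:  m·s⁻¹
s⁻¹ ≠ m·s⁻¹, so they cannot be added.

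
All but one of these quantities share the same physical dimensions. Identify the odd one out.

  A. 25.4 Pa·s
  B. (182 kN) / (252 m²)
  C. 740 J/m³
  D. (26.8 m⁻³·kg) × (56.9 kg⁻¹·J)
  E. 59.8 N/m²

A.

Work out the base dimensions of each:
  A. Pa·s = N·m⁻²·s = kg·m⁻¹·s⁻¹
  B. [kg·m·s⁻²] / [m²] = kg·m⁻¹·s⁻²
  C. J·m⁻³ = N·m·m⁻³ = kg·m⁻¹·s⁻²
  D. [kg·m⁻³] · [m²·s⁻²] = kg·m⁻¹·s⁻²
  E. N·m⁻² = kg·m·s⁻²·m⁻² = kg·m⁻¹·s⁻²
All reduce to kg·m⁻¹·s⁻² except A., which is kg·m⁻¹·s⁻¹.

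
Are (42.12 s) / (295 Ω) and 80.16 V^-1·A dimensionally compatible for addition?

In SI base units:
  (42.12 s) / (295 Ω):  [s] / [kg·m²·s⁻³·A⁻²] = kg⁻¹·m⁻²·s⁴·A²
  80.16 V^-1·A:  A·V⁻¹ = A·(J·C⁻¹)⁻¹ = kg⁻¹·m⁻²·s³·A²
kg⁻¹·m⁻²·s⁴·A² ≠ kg⁻¹·m⁻²·s³·A², so they cannot be added.

No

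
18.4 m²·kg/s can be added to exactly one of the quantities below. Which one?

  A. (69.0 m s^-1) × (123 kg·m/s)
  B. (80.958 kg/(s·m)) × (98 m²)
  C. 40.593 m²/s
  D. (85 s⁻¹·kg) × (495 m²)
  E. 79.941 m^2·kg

D.

Reference: kg·m²·s⁻¹.
Each option:
  A. [m·s⁻¹] · [kg·m·s⁻¹] = kg·m²·s⁻²
  B. [kg·m⁻¹·s⁻¹] · [m²] = kg·m·s⁻¹
  C. m²·s⁻¹
  D. [kg·s⁻¹] · [m²] = kg·m²·s⁻¹  ← same
  E. kg·m²
Only D. matches kg·m²·s⁻¹.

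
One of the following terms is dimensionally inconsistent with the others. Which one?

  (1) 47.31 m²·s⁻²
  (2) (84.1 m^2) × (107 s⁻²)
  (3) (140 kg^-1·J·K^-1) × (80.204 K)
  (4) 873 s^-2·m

(4)

Expand each in SI base units:
  (1) m²·s⁻²
  (2) [m²] · [s⁻²] = m²·s⁻²
  (3) [m²·s⁻²·K⁻¹] · [K] = m²·s⁻²
  (4) m·s⁻²
All reduce to m²·s⁻² except (4), which is m·s⁻².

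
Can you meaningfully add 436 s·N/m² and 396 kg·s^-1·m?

No

In SI base units:
  436 s·N/m²:  N·s·m⁻² = kg·m·s⁻²·s·m⁻² = kg·m⁻¹·s⁻¹
  396 kg·s^-1·m:  kg·m·s⁻¹
kg·m⁻¹·s⁻¹ ≠ kg·m·s⁻¹, so they cannot be added.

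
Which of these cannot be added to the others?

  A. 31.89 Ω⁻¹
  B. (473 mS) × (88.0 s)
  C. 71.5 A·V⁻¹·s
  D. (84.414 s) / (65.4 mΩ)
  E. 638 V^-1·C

Dimensions:
  A. Ω⁻¹ = (V·A⁻¹)⁻¹ = kg⁻¹·m⁻²·s³·A²
  B. [kg⁻¹·m⁻²·s³·A²] · [s] = kg⁻¹·m⁻²·s⁴·A²
  C. A·s·V⁻¹ = A·s·(J·C⁻¹)⁻¹ = kg⁻¹·m⁻²·s⁴·A²
  D. [s] / [kg·m²·s⁻³·A⁻²] = kg⁻¹·m⁻²·s⁴·A²
  E. C·V⁻¹ = s·A·(J·C⁻¹)⁻¹ = kg⁻¹·m⁻²·s⁴·A²
All reduce to kg⁻¹·m⁻²·s⁴·A² except A., which is kg⁻¹·m⁻²·s³·A².

A.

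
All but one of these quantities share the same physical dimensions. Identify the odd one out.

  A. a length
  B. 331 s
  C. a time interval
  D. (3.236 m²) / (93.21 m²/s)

Work out the base dimensions of each:
  A. [length] = m
  B. s
  C. [time interval] = s
  D. [m²] / [m²·s⁻¹] = s
All reduce to s except A., which is m.

A.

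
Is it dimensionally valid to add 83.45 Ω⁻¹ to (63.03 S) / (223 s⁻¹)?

Reduce each to base SI dimensions:
  83.45 Ω⁻¹:  Ω⁻¹ = (V·A⁻¹)⁻¹ = kg⁻¹·m⁻²·s³·A²
  (63.03 S) / (223 s⁻¹):  [kg⁻¹·m⁻²·s³·A²] / [s⁻¹] = kg⁻¹·m⁻²·s⁴·A²
kg⁻¹·m⁻²·s³·A² ≠ kg⁻¹·m⁻²·s⁴·A², so they cannot be added.

No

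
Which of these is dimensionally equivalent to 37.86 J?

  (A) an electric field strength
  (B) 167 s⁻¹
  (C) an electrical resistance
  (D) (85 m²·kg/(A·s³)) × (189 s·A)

Reference: J = N·m = kg·m²·s⁻².
Each option:
  (A) [electric field strength] = kg·m·s⁻³·A⁻¹
  (B) s⁻¹
  (C) [electrical resistance] = kg·m²·s⁻³·A⁻²
  (D) [kg·m²·s⁻³·A⁻¹] · [s·A] = kg·m²·s⁻²  ← same
Only (D) matches kg·m²·s⁻².

(D)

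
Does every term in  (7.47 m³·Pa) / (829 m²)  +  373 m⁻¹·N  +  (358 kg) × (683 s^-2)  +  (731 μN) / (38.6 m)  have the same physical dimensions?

Yes

Work out the base dimensions of each:
  (7.47 m³·Pa) / (829 m²):  [kg·m²·s⁻²] / [m²] = kg·s⁻²
  373 m⁻¹·N:  N·m⁻¹ = kg·m·s⁻²·m⁻¹ = kg·s⁻²
  (358 kg) × (683 s^-2):  [kg] · [s⁻²] = kg·s⁻²
  (731 μN) / (38.6 m):  [kg·m·s⁻²] / [m] = kg·s⁻²
Every term reduces to kg·s⁻².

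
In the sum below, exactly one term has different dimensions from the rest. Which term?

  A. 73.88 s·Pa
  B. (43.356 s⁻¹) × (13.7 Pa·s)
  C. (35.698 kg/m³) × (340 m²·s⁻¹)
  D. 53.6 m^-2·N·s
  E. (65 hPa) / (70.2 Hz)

Reduce each to base SI dimensions:
  A. Pa·s = N·m⁻²·s = kg·m⁻¹·s⁻¹
  B. [s⁻¹] · [kg·m⁻¹·s⁻¹] = kg·m⁻¹·s⁻²
  C. [kg·m⁻³] · [m²·s⁻¹] = kg·m⁻¹·s⁻¹
  D. N·s·m⁻² = kg·m·s⁻²·s·m⁻² = kg·m⁻¹·s⁻¹
  E. [kg·m⁻¹·s⁻²] / [s⁻¹] = kg·m⁻¹·s⁻¹
All reduce to kg·m⁻¹·s⁻¹ except B., which is kg·m⁻¹·s⁻².

B.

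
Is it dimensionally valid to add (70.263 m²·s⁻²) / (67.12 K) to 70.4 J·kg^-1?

No

Work out the base dimensions of each:
  (70.263 m²·s⁻²) / (67.12 K):  [m²·s⁻²] / [K] = m²·s⁻²·K⁻¹
  70.4 J·kg^-1:  J·kg⁻¹ = N·m·kg⁻¹ = m²·s⁻²
m²·s⁻²·K⁻¹ ≠ m²·s⁻², so they cannot be added.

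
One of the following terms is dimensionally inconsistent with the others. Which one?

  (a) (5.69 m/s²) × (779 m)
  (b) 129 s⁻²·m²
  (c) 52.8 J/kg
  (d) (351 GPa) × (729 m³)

(d)

Work out the base dimensions of each:
  (a) [m·s⁻²] · [m] = m²·s⁻²
  (b) m²·s⁻²
  (c) J·kg⁻¹ = N·m·kg⁻¹ = m²·s⁻²
  (d) [kg·m⁻¹·s⁻²] · [m³] = kg·m²·s⁻²
All reduce to m²·s⁻² except (d), which is kg·m²·s⁻².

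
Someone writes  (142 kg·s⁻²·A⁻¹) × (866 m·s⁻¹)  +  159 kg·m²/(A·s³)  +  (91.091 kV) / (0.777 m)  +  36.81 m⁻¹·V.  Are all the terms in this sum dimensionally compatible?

No

Dimensions:
  (142 kg·s⁻²·A⁻¹) × (866 m·s⁻¹):  [kg·s⁻²·A⁻¹] · [m·s⁻¹] = kg·m·s⁻³·A⁻¹
  159 kg·m²/(A·s³):  kg·m²·s⁻³·A⁻¹
  (91.091 kV) / (0.777 m):  [kg·m²·s⁻³·A⁻¹] / [m] = kg·m·s⁻³·A⁻¹
  36.81 m⁻¹·V:  V·m⁻¹ = J·C⁻¹·m⁻¹ = kg·m·s⁻³·A⁻¹
The terms do not share a single dimension (kg·m²·s⁻³·A⁻¹ vs kg·m·s⁻³·A⁻¹).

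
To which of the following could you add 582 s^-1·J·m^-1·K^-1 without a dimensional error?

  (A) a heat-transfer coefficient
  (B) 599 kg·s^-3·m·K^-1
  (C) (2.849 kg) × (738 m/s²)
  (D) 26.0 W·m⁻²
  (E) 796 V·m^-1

Reference: J·s⁻¹·m⁻¹·K⁻¹ = N·m·s⁻¹·m⁻¹·K⁻¹ = kg·m·s⁻³·K⁻¹.
Each option:
  (A) [heat-transfer coefficient] = kg·s⁻³·K⁻¹
  (B) kg·m·s⁻³·K⁻¹  ← same
  (C) [kg] · [m·s⁻²] = kg·m·s⁻²
  (D) W·m⁻² = J·s⁻¹·m⁻² = kg·s⁻³
  (E) V·m⁻¹ = J·C⁻¹·m⁻¹ = kg·m·s⁻³·A⁻¹
Only (B) matches kg·m·s⁻³·K⁻¹.

(B)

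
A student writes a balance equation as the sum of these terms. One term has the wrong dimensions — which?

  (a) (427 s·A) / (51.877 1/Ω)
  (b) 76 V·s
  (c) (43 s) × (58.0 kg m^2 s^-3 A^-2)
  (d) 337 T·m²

In SI base units:
  (a) [s·A] / [kg⁻¹·m⁻²·s³·A²] = kg·m²·s⁻²·A⁻¹
  (b) V·s = J·C⁻¹·s = kg·m²·s⁻²·A⁻¹
  (c) [s] · [kg·m²·s⁻³·A⁻²] = kg·m²·s⁻²·A⁻²
  (d) T·m² = Wb·m⁻²·m² = kg·m²·s⁻²·A⁻¹
All reduce to kg·m²·s⁻²·A⁻¹ except (c), which is kg·m²·s⁻²·A⁻².

(c)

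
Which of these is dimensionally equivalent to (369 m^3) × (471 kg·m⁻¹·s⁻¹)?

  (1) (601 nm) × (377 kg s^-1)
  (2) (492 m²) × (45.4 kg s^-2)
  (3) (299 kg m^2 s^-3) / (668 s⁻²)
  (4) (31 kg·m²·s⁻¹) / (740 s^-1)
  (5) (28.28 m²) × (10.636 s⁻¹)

(3)

Reference: [m³] · [kg·m⁻¹·s⁻¹] = kg·m²·s⁻¹.
Each option:
  (1) [m] · [kg·s⁻¹] = kg·m·s⁻¹
  (2) [m²] · [kg·s⁻²] = kg·m²·s⁻²
  (3) [kg·m²·s⁻³] / [s⁻²] = kg·m²·s⁻¹  ← same
  (4) [kg·m²·s⁻¹] / [s⁻¹] = kg·m²
  (5) [m²] · [s⁻¹] = m²·s⁻¹
Only (3) matches kg·m²·s⁻¹.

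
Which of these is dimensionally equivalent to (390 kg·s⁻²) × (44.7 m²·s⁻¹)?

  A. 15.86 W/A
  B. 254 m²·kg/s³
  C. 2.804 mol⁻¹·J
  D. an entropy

Reference: [kg·s⁻²] · [m²·s⁻¹] = kg·m²·s⁻³.
Each option:
  A. W·A⁻¹ = J·s⁻¹·A⁻¹ = kg·m²·s⁻³·A⁻¹
  B. kg·m²·s⁻³  ← same
  C. J·mol⁻¹ = N·m·mol⁻¹ = kg·m²·s⁻²·mol⁻¹
  D. [entropy] = kg·m²·s⁻²·K⁻¹
Only B. matches kg·m²·s⁻³.

B.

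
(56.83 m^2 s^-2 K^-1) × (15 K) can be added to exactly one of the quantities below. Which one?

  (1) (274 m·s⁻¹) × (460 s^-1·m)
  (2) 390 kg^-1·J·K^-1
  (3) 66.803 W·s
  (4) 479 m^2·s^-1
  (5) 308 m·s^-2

(1)

Reference: [m²·s⁻²·K⁻¹] · [K] = m²·s⁻².
Each option:
  (1) [m·s⁻¹] · [m·s⁻¹] = m²·s⁻²  ← same
  (2) J·kg⁻¹·K⁻¹ = N·m·kg⁻¹·K⁻¹ = m²·s⁻²·K⁻¹
  (3) W·s = J·s⁻¹·s = kg·m²·s⁻²
  (4) m²·s⁻¹
  (5) m·s⁻²
Only (1) matches m²·s⁻².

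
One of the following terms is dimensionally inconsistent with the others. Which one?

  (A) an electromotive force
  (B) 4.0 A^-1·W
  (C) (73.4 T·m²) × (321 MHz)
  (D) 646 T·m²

(D)

In SI base units:
  (A) [electromotive force] = kg·m²·s⁻³·A⁻¹
  (B) W·A⁻¹ = J·s⁻¹·A⁻¹ = kg·m²·s⁻³·A⁻¹
  (C) [kg·m²·s⁻²·A⁻¹] · [s⁻¹] = kg·m²·s⁻³·A⁻¹
  (D) T·m² = Wb·m⁻²·m² = kg·m²·s⁻²·A⁻¹
All reduce to kg·m²·s⁻³·A⁻¹ except (D), which is kg·m²·s⁻²·A⁻¹.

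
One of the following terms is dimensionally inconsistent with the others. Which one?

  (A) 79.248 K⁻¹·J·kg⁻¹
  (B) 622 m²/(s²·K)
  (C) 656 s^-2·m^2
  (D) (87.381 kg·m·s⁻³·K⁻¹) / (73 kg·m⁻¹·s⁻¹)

In SI base units:
  (A) J·kg⁻¹·K⁻¹ = N·m·kg⁻¹·K⁻¹ = m²·s⁻²·K⁻¹
  (B) m²·s⁻²·K⁻¹
  (C) m²·s⁻²
  (D) [kg·m·s⁻³·K⁻¹] / [kg·m⁻¹·s⁻¹] = m²·s⁻²·K⁻¹
All reduce to m²·s⁻²·K⁻¹ except (C), which is m²·s⁻².

(C)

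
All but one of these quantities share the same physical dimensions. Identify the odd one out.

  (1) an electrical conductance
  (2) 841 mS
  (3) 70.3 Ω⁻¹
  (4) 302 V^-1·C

In SI base units:
  (1) [electrical conductance] = kg⁻¹·m⁻²·s³·A²
  (2) S = Ω⁻¹ = kg⁻¹·m⁻²·s³·A²
  (3) Ω⁻¹ = (V·A⁻¹)⁻¹ = kg⁻¹·m⁻²·s³·A²
  (4) C·V⁻¹ = s·A·(J·C⁻¹)⁻¹ = kg⁻¹·m⁻²·s⁴·A²
All reduce to kg⁻¹·m⁻²·s³·A² except (4), which is kg⁻¹·m⁻²·s⁴·A².

(4)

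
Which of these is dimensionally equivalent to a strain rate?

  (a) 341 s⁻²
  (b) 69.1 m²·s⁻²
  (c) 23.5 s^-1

Reference: [strain rate] = s⁻¹.
Each option:
  (a) s⁻²
  (b) m²·s⁻²
  (c) s⁻¹  ← same
Only (c) matches s⁻¹.

(c)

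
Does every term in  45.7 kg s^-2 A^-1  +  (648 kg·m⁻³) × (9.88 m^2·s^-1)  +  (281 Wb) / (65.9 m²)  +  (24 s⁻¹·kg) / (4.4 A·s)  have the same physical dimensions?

No

Expand each in SI base units:
  45.7 kg s^-2 A^-1:  kg·s⁻²·A⁻¹
  (648 kg·m⁻³) × (9.88 m^2·s^-1):  [kg·m⁻³] · [m²·s⁻¹] = kg·m⁻¹·s⁻¹
  (281 Wb) / (65.9 m²):  [kg·m²·s⁻²·A⁻¹] / [m²] = kg·s⁻²·A⁻¹
  (24 s⁻¹·kg) / (4.4 A·s):  [kg·s⁻¹] / [s·A] = kg·s⁻²·A⁻¹
The terms do not share a single dimension (kg·m⁻¹·s⁻¹ vs kg·s⁻²·A⁻¹).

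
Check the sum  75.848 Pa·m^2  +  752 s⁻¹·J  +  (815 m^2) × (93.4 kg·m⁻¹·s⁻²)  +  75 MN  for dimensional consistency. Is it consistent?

No

Dimensions:
  75.848 Pa·m^2:  Pa·m² = N·m⁻²·m² = kg·m·s⁻²
  752 s⁻¹·J:  J·s⁻¹ = N·m·s⁻¹ = kg·m²·s⁻³
  (815 m^2) × (93.4 kg·m⁻¹·s⁻²):  [m²] · [kg·m⁻¹·s⁻²] = kg·m·s⁻²
  75 MN:  N = kg·m·s⁻²
The terms do not share a single dimension (kg·m²·s⁻³ vs kg·m·s⁻²).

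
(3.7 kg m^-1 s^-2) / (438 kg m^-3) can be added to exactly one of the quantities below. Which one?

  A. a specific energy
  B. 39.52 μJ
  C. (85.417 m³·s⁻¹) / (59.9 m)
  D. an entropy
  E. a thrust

Reference: [kg·m⁻¹·s⁻²] / [kg·m⁻³] = m²·s⁻².
Each option:
  A. [specific energy] = m²·s⁻²  ← same
  B. J = N·m = kg·m²·s⁻²
  C. [m³·s⁻¹] / [m] = m²·s⁻¹
  D. [entropy] = kg·m²·s⁻²·K⁻¹
  E. [thrust] = kg·m·s⁻²
Only A. matches m²·s⁻².

A.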